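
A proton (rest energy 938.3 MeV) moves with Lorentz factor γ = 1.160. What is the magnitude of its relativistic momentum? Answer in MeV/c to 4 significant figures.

p ≈ 551.6 MeV/c

β = √(1 − 1/γ²) = √(1 − 1/1.160²) = 0.506791
p = γβm₀c = 1.160 × 0.506791 × 938.3 MeV/c = 551.6 MeV/c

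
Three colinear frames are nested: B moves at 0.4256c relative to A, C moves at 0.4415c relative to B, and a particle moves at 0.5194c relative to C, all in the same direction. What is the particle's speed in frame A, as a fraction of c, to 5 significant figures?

u ≈ 0.90589c

Compose boost 2: (0.4415 + 0.4256)/(1 + 0.4415×0.4256) = 0.86710/1.187902 = 0.7299421
Compose boost 3: (0.5194 + 0.7299421)/(1 + 0.5194×0.7299421) = 1.249342/1.379132 = 0.90589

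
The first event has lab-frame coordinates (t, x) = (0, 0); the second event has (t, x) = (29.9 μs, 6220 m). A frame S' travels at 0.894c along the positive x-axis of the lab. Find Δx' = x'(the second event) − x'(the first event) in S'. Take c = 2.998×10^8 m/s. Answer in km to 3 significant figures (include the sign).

γ = 1/√(1 − 0.894²) = 2.2318
Δx' = γ(Δx − vΔt) = 2.2318 × (6220 m − 0.894×(2.998×10^8 m/s)×29.9×10^-6 s)
= 2.2318 × (-1793.8 m) = -4.00 km

Δx' ≈ -4.00 km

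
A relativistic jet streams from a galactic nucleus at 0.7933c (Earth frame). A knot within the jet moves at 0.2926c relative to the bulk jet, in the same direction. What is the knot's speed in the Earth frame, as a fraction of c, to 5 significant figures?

Relativistic velocity addition: u = (u' + v)/(1 + u'v/c²)
= (0.2926 + 0.7933)/(1 + 0.2926×0.7933) = 1.0859/1.232120 = 0.88133

u ≈ 0.88133c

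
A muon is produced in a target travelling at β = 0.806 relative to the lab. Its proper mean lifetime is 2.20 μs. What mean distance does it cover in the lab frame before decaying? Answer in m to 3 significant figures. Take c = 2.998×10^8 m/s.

d ≈ 898 m

γ = 1/√(1 − 0.806²) = 1.6894
Dilated lifetime: Δt = γτ₀ = 1.6894 × 2.20 μs = 3.7167 μs
d = vΔt = 0.806c × 3.7167 μs = 2.4164×10^8 m/s × 3.7167×10^-6 s = 898 m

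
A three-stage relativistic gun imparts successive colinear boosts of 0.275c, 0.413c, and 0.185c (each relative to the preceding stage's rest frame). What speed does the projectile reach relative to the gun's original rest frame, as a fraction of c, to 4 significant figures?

u ≈ 0.7205c

Compose boost 2: (0.413 + 0.275)/(1 + 0.413×0.275) = 0.6880/1.11357 = 0.617830
Compose boost 3: (0.185 + 0.617830)/(1 + 0.185×0.617830) = 0.802830/1.11430 = 0.7205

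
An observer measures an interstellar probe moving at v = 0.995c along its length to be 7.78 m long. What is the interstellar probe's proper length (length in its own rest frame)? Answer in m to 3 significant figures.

L₀ ≈ 77.9 m

γ = 1/√(1 − 0.995²) = 10.013
L₀ = γL = 10.013 × 7.78 = 77.9 m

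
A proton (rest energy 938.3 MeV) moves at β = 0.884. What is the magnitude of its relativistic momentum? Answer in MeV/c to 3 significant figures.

γ = 1/√(1 − 0.884²) = 2.1391
p = γβm₀c = 2.1391 × 0.884 × 938.3 MeV/c = 1770 MeV/c

p ≈ 1770 MeV/c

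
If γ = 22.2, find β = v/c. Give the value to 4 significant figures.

β = √(1 − 1/γ²) = √(1 − 1/22.2²) = √(0.997971) = 0.9990

β ≈ 0.9990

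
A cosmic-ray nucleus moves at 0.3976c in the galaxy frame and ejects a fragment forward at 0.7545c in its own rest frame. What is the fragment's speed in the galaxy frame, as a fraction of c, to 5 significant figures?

u ≈ 0.88624c

Compose boost 2: (0.7545 + 0.3976)/(1 + 0.7545×0.3976) = 1.1521/1.299989 = 0.88624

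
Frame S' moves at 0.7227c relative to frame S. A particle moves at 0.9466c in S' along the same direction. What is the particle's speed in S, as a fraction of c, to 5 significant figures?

Relativistic velocity addition: u = (u' + v)/(1 + u'v/c²)
= (0.9466 + 0.7227)/(1 + 0.9466×0.7227) = 1.6693/1.684108 = 0.99121

u ≈ 0.99121c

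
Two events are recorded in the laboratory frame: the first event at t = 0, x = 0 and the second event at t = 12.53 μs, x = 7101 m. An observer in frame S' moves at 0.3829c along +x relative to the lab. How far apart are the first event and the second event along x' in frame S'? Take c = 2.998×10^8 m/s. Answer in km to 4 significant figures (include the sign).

Δx' ≈ 6.130 km

γ = 1/√(1 − 0.3829²) = 1.08250
Δx' = γ(Δx − vΔt) = 1.08250 × (7101 m − 0.3829×(2.998×10^8 m/s)×12.53×10^-6 s)
= 1.08250 × (5662.64 m) = 6.130 km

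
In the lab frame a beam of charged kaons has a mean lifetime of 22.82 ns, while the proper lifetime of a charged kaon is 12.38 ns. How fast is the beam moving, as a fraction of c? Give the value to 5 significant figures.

γ = Δt/τ₀ = 22.82/12.38 = 1.843296
β = √(1 − 1/γ²) = √(1 − 1/1.843296²) = 0.84005

β ≈ 0.84005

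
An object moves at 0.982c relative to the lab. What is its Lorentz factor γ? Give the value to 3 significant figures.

γ ≈ 5.29

γ = 1/√(1 − β²) = 1/√(1 − 0.982²) = 1/√(0.035676) = 5.29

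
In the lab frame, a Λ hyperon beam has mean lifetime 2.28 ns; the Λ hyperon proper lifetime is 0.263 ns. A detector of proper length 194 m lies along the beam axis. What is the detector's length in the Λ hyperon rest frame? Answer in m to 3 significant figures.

L ≈ 22.4 m

Time dilation ⇒ γ = Δt/τ₀ = 2.28/0.263 = 8.6692
Length contraction: L = L₀/γ = 194/8.6692 = 22.4 m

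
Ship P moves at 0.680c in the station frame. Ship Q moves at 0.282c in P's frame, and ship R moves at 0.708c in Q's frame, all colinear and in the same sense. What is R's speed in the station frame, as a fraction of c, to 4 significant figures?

Compose boost 2: (0.282 + 0.680)/(1 + 0.282×0.680) = 0.9620/1.19176 = 0.807210
Compose boost 3: (0.708 + 0.807210)/(1 + 0.708×0.807210) = 1.51521/1.57150 = 0.9642

u ≈ 0.9642c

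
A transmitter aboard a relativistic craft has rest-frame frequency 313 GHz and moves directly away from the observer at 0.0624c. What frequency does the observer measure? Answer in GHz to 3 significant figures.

f_obs ≈ 294 GHz

Relativistic Doppler: f_obs = f_src √((1−β)/(1+β))
= 313 × √(0.93760/1.0624) = 313 × 0.93943 = 294 GHz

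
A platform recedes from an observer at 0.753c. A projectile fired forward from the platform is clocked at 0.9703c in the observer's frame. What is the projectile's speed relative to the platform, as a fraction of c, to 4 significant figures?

Inverse velocity addition: u' = (u − v)/(1 − uv/c²)
= (0.9703 − 0.753)/(1 − 0.9703×0.753) = 0.2173/0.269364 = 0.8067

u' ≈ 0.8067c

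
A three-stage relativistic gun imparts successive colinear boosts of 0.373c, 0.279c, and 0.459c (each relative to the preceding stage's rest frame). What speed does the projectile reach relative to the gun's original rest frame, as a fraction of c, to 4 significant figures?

Compose boost 2: (0.279 + 0.373)/(1 + 0.279×0.373) = 0.6520/1.10407 = 0.590544
Compose boost 3: (0.459 + 0.590544)/(1 + 0.459×0.590544) = 1.04954/1.27106 = 0.8257

u ≈ 0.8257c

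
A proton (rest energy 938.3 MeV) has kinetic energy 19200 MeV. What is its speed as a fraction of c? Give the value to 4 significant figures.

γ = 1 + K/(m₀c²) = 1 + 19200/938.3 = 21.4625
β = √(1 − 1/γ²) = 0.9989

β ≈ 0.9989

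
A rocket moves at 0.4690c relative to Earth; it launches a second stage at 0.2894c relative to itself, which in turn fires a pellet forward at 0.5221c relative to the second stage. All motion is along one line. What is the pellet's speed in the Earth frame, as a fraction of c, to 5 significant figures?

u ≈ 0.88227c

Compose boost 2: (0.2894 + 0.4690)/(1 + 0.2894×0.4690) = 0.75840/1.135729 = 0.6677652
Compose boost 3: (0.5221 + 0.6677652)/(1 + 0.5221×0.6677652) = 1.189865/1.348640 = 0.88227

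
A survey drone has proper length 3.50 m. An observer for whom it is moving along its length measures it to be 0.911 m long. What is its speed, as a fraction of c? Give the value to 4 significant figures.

γ = L₀/L = 3.50/0.911 = 3.84193
β = √(1 − 1/γ²) = 0.9655

β ≈ 0.9655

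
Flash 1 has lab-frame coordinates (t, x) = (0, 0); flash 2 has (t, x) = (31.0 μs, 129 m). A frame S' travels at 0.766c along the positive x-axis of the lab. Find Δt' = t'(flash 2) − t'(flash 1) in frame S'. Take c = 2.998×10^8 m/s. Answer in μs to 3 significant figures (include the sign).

Δt' ≈ 47.7 μs

γ = 1/√(1 − 0.766²) = 1.5556
Δt' = γ(Δt − vΔx/c²) = 1.5556 × (31.0 μs − 0.766×129 m / (2.998×10^8 m/s))
= 1.5556 × (30.670 μs) = 47.7 μs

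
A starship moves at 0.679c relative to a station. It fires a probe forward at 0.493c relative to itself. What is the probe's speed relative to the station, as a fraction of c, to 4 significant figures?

u ≈ 0.8781c

Relativistic velocity addition: u = (u' + v)/(1 + u'v/c²)
= (0.493 + 0.679)/(1 + 0.493×0.679) = 1.172/1.33475 = 0.8781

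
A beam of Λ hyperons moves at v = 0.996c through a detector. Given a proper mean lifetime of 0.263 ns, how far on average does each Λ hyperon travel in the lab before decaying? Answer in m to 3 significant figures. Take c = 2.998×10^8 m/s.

d ≈ 0.879 m

γ = 1/√(1 − 0.996²) = 11.192
Dilated lifetime: Δt = γτ₀ = 11.192 × 0.263 ns = 2.9434 ns
d = vΔt = 0.996c × 2.9434 ns = 2.9860×10^8 m/s × 2.9434×10^-9 s = 0.879 m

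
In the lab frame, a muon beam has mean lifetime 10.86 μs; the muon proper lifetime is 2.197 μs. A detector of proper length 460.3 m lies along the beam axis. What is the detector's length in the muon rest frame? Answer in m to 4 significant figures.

L ≈ 93.12 m

Time dilation ⇒ γ = Δt/τ₀ = 10.86/2.197 = 4.94310
Length contraction: L = L₀/γ = 460.3/4.94310 = 93.12 m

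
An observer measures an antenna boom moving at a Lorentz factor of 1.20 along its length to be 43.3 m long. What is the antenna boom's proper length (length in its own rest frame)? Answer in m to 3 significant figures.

L₀ ≈ 52.0 m

γ = 1.20 (given)
L₀ = γL = 1.20 × 43.3 = 52.0 m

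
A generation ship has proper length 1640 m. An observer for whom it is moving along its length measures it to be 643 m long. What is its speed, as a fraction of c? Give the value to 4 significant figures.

β ≈ 0.9199

γ = L₀/L = 1640/643 = 2.55054
β = √(1 − 1/γ²) = 0.9199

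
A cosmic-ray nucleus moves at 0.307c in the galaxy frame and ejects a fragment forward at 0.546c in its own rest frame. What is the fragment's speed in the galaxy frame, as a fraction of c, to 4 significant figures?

u ≈ 0.7305c

Compose boost 2: (0.546 + 0.307)/(1 + 0.546×0.307) = 0.8530/1.16762 = 0.7305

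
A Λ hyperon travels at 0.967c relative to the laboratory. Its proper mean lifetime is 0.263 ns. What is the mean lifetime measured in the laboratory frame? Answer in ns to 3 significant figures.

Δt ≈ 1.03 ns

γ = 1/√(1 − 0.967²) = 3.9250
Time dilation: Δt = γτ₀ = 3.9250 × 0.263 ns = 1.03 ns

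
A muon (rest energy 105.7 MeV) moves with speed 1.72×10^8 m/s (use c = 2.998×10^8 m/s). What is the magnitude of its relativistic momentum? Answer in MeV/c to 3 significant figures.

p ≈ 74.0 MeV/c

β = v/c = 1.72×10^8 / 2.998×10^8 = 0.57372
γ = 1/√(1 − 0.57372²) = 1.2209
p = γβm₀c = 1.2209 × 0.57372 × 105.7 MeV/c = 74.0 MeV/c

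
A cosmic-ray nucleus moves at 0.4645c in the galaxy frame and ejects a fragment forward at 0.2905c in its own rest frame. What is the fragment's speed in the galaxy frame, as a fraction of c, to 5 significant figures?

Compose boost 2: (0.2905 + 0.4645)/(1 + 0.2905×0.4645) = 0.75500/1.134937 = 0.66524

u ≈ 0.66524c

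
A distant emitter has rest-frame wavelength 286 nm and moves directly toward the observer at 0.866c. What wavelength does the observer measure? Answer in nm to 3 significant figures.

Relativistic Doppler: λ_obs = λ_src √((1−β)/(1+β))
= 286 × √(0.13400/1.8660) = 286 × 0.26798 = 76.6 nm

λ_obs ≈ 76.6 nm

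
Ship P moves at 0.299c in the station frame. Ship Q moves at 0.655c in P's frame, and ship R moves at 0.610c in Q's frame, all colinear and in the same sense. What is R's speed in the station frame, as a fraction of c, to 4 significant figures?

Compose boost 2: (0.655 + 0.299)/(1 + 0.655×0.299) = 0.9540/1.19585 = 0.797762
Compose boost 3: (0.610 + 0.797762)/(1 + 0.610×0.797762) = 1.40776/1.48663 = 0.9469

u ≈ 0.9469c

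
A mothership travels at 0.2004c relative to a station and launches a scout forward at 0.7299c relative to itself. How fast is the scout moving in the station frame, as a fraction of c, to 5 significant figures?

Compose boost 2: (0.7299 + 0.2004)/(1 + 0.7299×0.2004) = 0.93030/1.146272 = 0.81159

u ≈ 0.81159c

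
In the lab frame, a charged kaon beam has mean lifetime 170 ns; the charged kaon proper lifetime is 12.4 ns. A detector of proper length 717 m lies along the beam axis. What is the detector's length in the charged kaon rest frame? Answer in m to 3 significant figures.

L ≈ 52.3 m

Time dilation ⇒ γ = Δt/τ₀ = 170/12.4 = 13.710
Length contraction: L = L₀/γ = 717/13.710 = 52.3 m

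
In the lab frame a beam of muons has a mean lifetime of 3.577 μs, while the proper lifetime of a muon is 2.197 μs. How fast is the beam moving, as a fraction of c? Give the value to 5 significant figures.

β ≈ 0.78915

γ = Δt/τ₀ = 3.577/2.197 = 1.628129
β = √(1 − 1/γ²) = √(1 − 1/1.628129²) = 0.78915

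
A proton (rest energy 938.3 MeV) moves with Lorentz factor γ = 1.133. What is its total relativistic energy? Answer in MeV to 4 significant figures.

E ≈ 1063 MeV

γ = 1.133 (given)
E = γm₀c² = 1.133 × 938.3 MeV = 1063 MeV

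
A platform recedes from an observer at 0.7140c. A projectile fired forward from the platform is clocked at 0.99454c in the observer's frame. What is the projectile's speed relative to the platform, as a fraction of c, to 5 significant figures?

u' ≈ 0.96772c

Inverse velocity addition: u' = (u − v)/(1 − uv/c²)
= (0.99454 − 0.7140)/(1 − 0.99454×0.7140) = 0.28054/0.2898984 = 0.96772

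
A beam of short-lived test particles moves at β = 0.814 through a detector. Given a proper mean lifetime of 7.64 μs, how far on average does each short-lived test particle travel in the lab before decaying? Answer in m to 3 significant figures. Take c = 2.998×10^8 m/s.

d ≈ 3210 m

γ = 1/√(1 − 0.814²) = 1.7216
Dilated lifetime: Δt = γτ₀ = 1.7216 × 7.64 μs = 13.153 μs
d = vΔt = 0.814c × 13.153 μs = 2.4404×10^8 m/s × 1.3153×10^-5 s = 3210 m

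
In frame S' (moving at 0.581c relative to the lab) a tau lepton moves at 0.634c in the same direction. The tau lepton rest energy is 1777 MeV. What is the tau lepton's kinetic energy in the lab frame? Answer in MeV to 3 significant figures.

u_lab = (0.634 + 0.581)/(1 + 0.634×0.581) = 0.887928
γ = 1/√(1 − 0.887928²) = 2.1740
K = (γ − 1)m₀c² = (2.1740 − 1) × 1777 = 1.1740 × 1777 = 2090 MeV

K ≈ 2090 MeV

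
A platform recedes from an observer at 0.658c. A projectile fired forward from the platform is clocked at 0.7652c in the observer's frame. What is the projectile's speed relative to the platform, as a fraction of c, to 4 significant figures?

Inverse velocity addition: u' = (u − v)/(1 − uv/c²)
= (0.7652 − 0.658)/(1 − 0.7652×0.658) = 0.1072/0.496498 = 0.2159

u' ≈ 0.2159c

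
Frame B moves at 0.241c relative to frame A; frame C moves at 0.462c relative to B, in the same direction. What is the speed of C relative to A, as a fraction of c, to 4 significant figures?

Compose boost 2: (0.462 + 0.241)/(1 + 0.462×0.241) = 0.7030/1.11134 = 0.6326

u ≈ 0.6326c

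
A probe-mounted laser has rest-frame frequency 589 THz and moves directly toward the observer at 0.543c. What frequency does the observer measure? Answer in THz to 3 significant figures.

Relativistic Doppler: f_obs = f_src √((1+β)/(1−β))
= 589 × √(1.5430/0.45700) = 589 × 1.8375 = 1080 THz

f_obs ≈ 1080 THz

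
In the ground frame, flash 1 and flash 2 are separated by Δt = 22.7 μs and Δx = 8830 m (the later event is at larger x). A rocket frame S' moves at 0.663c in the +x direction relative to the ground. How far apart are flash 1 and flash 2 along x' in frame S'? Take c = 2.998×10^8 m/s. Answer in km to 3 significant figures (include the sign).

γ = 1/√(1 − 0.663²) = 1.3358
Δx' = γ(Δx − vΔt) = 1.3358 × (8830 m − 0.663×(2.998×10^8 m/s)×22.7×10^-6 s)
= 1.3358 × (4318.0 m) = 5.77 km

Δx' ≈ 5.77 km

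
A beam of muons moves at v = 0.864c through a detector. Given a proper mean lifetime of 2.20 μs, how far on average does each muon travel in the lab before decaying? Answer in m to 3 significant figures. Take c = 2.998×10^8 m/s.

γ = 1/√(1 − 0.864²) = 1.9861
Dilated lifetime: Δt = γτ₀ = 1.9861 × 2.20 μs = 4.3695 μs
d = vΔt = 0.864c × 4.3695 μs = 2.5903×10^8 m/s × 4.3695×10^-6 s = 1130 m

d ≈ 1130 m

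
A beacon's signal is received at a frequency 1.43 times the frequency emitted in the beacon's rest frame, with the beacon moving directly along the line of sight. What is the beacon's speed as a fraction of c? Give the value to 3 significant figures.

β ≈ 0.343

f_obs/f_src = √((1+β)/(1−β)) = 1.43  ⇒  (1+β)/(1−β) = 2.0449
β = |1 − D²|/(1 + D²) = |1 − 2.0449|/(1 + 2.0449) = 0.343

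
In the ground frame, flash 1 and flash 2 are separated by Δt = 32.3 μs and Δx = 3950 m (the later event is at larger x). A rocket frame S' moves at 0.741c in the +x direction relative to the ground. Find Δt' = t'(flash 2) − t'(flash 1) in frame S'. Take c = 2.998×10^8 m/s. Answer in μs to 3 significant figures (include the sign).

γ = 1/√(1 − 0.741²) = 1.4892
Δt' = γ(Δt − vΔx/c²) = 1.4892 × (32.3 μs − 0.741×3950 m / (2.998×10^8 m/s))
= 1.4892 × (22.537 μs) = 33.6 μs

Δt' ≈ 33.6 μs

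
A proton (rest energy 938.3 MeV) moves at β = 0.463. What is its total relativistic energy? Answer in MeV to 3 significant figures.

E ≈ 1060 MeV

γ = 1/√(1 − 0.463²) = 1.1282
E = γm₀c² = 1.1282 × 938.3 MeV = 1060 MeV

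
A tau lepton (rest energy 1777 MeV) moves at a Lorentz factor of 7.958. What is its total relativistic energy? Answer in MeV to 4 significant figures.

E ≈ 14140 MeV

γ = 7.958 (given)
E = γm₀c² = 7.958 × 1777 MeV = 14140 MeV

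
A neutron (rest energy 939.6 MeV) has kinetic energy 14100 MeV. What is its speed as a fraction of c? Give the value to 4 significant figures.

β ≈ 0.9980

γ = 1 + K/(m₀c²) = 1 + 14100/939.6 = 16.0064
β = √(1 − 1/γ²) = 0.9980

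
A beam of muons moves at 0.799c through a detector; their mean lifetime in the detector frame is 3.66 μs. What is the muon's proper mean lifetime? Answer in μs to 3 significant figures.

γ = 1/√(1 − 0.799²) = 1.6630
Proper time: τ₀ = Δt/γ = 3.66/1.6630 = 2.20 μs

τ₀ ≈ 2.20 μs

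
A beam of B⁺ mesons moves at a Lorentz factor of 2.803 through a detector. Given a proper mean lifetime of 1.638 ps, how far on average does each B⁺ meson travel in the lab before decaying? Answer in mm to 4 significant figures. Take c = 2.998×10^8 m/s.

d ≈ 1.286 mm

β = √(1 − 1/γ²) = √(1 − 1/2.803²) = 0.934196
Dilated lifetime: Δt = γτ₀ = 2.803 × 1.638 ps = 4.59131 ps
d = vΔt = 0.934196c × 4.59131 ps = 2.80072×10^8 m/s × 4.59131×10^-12 s = 1.286 mm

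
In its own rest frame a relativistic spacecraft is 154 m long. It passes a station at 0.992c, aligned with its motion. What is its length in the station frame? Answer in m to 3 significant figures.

L ≈ 19.4 m

γ = 1/√(1 − 0.992²) = 7.9216
Length contraction: L = L₀/γ = 154/7.9216 = 19.4 m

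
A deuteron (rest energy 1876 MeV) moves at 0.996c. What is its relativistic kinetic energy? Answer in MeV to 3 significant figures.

K ≈ 19100 MeV

γ = 1/√(1 − 0.996²) = 11.192
K = (γ − 1)m₀c² = (11.192 − 1) × 1876 MeV = 10.192 × 1876 MeV = 19100 MeV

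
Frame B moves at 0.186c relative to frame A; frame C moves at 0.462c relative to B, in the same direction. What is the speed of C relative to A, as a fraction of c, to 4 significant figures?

Compose boost 2: (0.462 + 0.186)/(1 + 0.462×0.186) = 0.6480/1.08593 = 0.5967

u ≈ 0.5967c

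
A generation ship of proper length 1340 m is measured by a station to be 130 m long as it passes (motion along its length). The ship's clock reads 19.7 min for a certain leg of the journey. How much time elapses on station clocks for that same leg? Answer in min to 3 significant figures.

Length contraction ⇒ γ = L₀/L = 1340/130 = 10.308
Time dilation: Δt = γτ₀ = 10.308 × 19.7 min = 203 min

Δt ≈ 203 min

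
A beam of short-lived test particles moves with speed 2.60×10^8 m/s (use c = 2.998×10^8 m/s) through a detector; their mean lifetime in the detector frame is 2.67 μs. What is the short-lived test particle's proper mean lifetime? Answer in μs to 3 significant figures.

β = v/c = 2.60×10^8 / 2.998×10^8 = 0.86724
γ = 1/√(1 − 0.86724²) = 2.0085
Proper time: τ₀ = Δt/γ = 2.67/2.0085 = 1.33 μs

τ₀ ≈ 1.33 μs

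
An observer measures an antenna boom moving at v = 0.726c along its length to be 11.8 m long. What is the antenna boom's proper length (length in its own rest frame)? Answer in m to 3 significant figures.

γ = 1/√(1 − 0.726²) = 1.4541
L₀ = γL = 1.4541 × 11.8 = 17.2 m

L₀ ≈ 17.2 m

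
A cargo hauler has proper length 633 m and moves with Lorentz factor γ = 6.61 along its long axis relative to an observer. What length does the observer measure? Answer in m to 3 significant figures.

L ≈ 95.8 m

γ = 6.61 (given)
Length contraction: L = L₀/γ = 633/6.61 = 95.8 m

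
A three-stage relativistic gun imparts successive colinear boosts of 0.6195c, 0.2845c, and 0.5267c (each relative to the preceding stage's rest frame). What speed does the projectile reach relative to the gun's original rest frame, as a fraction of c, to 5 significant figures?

Compose boost 2: (0.2845 + 0.6195)/(1 + 0.2845×0.6195) = 0.90400/1.176248 = 0.7685456
Compose boost 3: (0.5267 + 0.7685456)/(1 + 0.5267×0.7685456) = 1.295246/1.404793 = 0.92202

u ≈ 0.92202c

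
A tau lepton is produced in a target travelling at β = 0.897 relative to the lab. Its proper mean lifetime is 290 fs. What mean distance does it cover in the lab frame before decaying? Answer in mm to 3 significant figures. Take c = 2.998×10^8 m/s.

d ≈ 0.176 mm

γ = 1/√(1 − 0.897²) = 2.2623
Dilated lifetime: Δt = γτ₀ = 2.2623 × 290 fs = 656.06 fs
d = vΔt = 0.897c × 656.06 fs = 2.6892×10^8 m/s × 6.5606×10^-13 s = 0.176 mm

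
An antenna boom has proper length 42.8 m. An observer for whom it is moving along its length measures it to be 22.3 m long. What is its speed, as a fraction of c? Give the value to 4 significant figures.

γ = L₀/L = 42.8/22.3 = 1.91928
β = √(1 − 1/γ²) = 0.8535

β ≈ 0.8535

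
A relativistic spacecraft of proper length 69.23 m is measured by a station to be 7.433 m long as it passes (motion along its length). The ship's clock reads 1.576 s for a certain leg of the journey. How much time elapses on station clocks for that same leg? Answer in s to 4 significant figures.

Length contraction ⇒ γ = L₀/L = 69.23/7.433 = 9.31387
Time dilation: Δt = γτ₀ = 9.31387 × 1.576 s = 14.68 s

Δt ≈ 14.68 s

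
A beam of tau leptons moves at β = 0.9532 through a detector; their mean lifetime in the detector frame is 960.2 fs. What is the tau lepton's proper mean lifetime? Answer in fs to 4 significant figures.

τ₀ ≈ 290.3 fs

γ = 1/√(1 − 0.9532²) = 3.30753
Proper time: τ₀ = Δt/γ = 960.2/3.30753 = 290.3 fs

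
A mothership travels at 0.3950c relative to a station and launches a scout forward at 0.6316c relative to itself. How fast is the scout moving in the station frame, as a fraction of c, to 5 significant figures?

Compose boost 2: (0.6316 + 0.3950)/(1 + 0.6316×0.3950) = 1.0266/1.249482 = 0.82162

u ≈ 0.82162c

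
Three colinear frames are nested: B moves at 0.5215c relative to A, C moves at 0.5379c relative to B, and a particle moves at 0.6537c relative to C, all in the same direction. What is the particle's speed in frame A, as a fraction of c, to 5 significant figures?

Compose boost 2: (0.5379 + 0.5215)/(1 + 0.5379×0.5215) = 1.0594/1.280515 = 0.8273235
Compose boost 3: (0.6537 + 0.8273235)/(1 + 0.6537×0.8273235) = 1.481023/1.540821 = 0.96119

u ≈ 0.96119c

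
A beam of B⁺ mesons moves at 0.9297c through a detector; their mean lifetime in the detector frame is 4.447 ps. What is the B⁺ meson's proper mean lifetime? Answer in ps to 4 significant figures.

γ = 1/√(1 − 0.9297²) = 2.71505
Proper time: τ₀ = Δt/γ = 4.447/2.71505 = 1.638 ps

τ₀ ≈ 1.638 ps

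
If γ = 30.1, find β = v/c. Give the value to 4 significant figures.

β = √(1 − 1/γ²) = √(1 − 1/30.1²) = √(0.998896) = 0.9994

β ≈ 0.9994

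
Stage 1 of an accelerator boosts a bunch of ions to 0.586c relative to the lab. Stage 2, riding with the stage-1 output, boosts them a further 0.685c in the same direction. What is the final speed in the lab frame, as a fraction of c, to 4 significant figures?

u ≈ 0.9069c

Compose boost 2: (0.685 + 0.586)/(1 + 0.685×0.586) = 1.271/1.40141 = 0.9069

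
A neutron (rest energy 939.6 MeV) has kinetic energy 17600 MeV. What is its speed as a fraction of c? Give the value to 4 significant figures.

γ = 1 + K/(m₀c²) = 1 + 17600/939.6 = 19.7314
β = √(1 − 1/γ²) = 0.9987

β ≈ 0.9987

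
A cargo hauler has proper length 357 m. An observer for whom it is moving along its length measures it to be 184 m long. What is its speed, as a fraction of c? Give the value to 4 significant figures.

β ≈ 0.8569

γ = L₀/L = 357/184 = 1.94022
β = √(1 − 1/γ²) = 0.8569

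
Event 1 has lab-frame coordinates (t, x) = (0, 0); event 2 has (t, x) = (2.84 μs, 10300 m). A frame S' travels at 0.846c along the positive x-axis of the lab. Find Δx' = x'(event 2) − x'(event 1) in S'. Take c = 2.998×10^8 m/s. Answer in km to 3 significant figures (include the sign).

Δx' ≈ 18.0 km

γ = 1/√(1 − 0.846²) = 1.8755
Δx' = γ(Δx − vΔt) = 1.8755 × (10300 m − 0.846×(2.998×10^8 m/s)×2.84×10^-6 s)
= 1.8755 × (9579.7 m) = 18.0 km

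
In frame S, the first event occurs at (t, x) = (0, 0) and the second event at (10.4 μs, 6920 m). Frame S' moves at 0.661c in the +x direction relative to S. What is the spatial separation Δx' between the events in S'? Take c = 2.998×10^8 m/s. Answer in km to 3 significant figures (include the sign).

γ = 1/√(1 − 0.661²) = 1.3326
Δx' = γ(Δx − vΔt) = 1.3326 × (6920 m − 0.661×(2.998×10^8 m/s)×10.4×10^-6 s)
= 1.3326 × (4859.1 m) = 6.48 km

Δx' ≈ 6.48 km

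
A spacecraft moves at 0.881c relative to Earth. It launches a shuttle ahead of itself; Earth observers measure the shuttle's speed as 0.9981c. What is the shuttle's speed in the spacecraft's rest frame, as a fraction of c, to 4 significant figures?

Inverse velocity addition: u' = (u − v)/(1 − uv/c²)
= (0.9981 − 0.881)/(1 − 0.9981×0.881) = 0.1171/0.120674 = 0.9704

u' ≈ 0.9704c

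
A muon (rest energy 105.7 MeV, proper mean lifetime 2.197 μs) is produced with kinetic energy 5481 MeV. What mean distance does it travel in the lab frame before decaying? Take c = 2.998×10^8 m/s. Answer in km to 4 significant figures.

d ≈ 34.81 km

γ = 1 + K/(m₀c²) = 1 + 5481/105.7 = 52.8543
β = √(1 − 1/γ²) = 0.999821
Dilated lifetime: γτ₀ = 52.8543 × 2.197 μs = 116.121 μs
d = βc·γτ₀ = 0.999821 × (2.998×10^8 m/s) × 0.000116121 s = 34.81 km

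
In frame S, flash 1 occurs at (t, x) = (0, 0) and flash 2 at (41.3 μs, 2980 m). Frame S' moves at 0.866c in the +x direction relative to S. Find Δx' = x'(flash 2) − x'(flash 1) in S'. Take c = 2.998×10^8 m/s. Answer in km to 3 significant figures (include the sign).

Δx' ≈ -15.5 km

γ = 1/√(1 − 0.866²) = 1.9998
Δx' = γ(Δx − vΔt) = 1.9998 × (2980 m − 0.866×(2.998×10^8 m/s)×41.3×10^-6 s)
= 1.9998 × (-7742.6 m) = -15.5 km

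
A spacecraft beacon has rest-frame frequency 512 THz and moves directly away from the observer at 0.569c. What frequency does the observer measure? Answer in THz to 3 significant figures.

f_obs ≈ 268 THz

Relativistic Doppler: f_obs = f_src √((1−β)/(1+β))
= 512 × √(0.43100/1.5690) = 512 × 0.52412 = 268 THz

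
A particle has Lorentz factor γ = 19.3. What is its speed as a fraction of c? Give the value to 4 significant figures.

β = √(1 − 1/γ²) = √(1 − 1/19.3²) = √(0.997315) = 0.9987

β ≈ 0.9987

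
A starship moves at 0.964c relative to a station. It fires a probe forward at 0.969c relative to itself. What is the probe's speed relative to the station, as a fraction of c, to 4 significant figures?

u ≈ 0.9994c

Relativistic velocity addition: u = (u' + v)/(1 + u'v/c²)
= (0.969 + 0.964)/(1 + 0.969×0.964) = 1.933/1.93412 = 0.9994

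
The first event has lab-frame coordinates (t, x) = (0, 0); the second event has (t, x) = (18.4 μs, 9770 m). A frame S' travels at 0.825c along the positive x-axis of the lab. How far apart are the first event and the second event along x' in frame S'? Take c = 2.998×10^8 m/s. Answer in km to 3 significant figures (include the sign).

Δx' ≈ 9.24 km

γ = 1/√(1 − 0.825²) = 1.7695
Δx' = γ(Δx − vΔt) = 1.7695 × (9770 m − 0.825×(2.998×10^8 m/s)×18.4×10^-6 s)
= 1.7695 × (5219.0 m) = 9.24 km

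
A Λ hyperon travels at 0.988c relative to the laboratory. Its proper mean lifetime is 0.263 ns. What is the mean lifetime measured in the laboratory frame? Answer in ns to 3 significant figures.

γ = 1/√(1 − 0.988²) = 6.4744
Time dilation: Δt = γτ₀ = 6.4744 × 0.263 ns = 1.70 ns

Δt ≈ 1.70 ns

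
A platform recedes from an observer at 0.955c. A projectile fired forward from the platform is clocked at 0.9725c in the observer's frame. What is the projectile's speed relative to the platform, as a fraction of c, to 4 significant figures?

u' ≈ 0.2456c

Inverse velocity addition: u' = (u − v)/(1 − uv/c²)
= (0.9725 − 0.955)/(1 − 0.9725×0.955) = 0.01750/0.0712625 = 0.2456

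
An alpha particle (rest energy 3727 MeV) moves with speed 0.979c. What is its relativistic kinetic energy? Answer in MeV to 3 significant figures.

K ≈ 14600 MeV

γ = 1/√(1 − 0.979²) = 4.9053
K = (γ − 1)m₀c² = (4.9053 − 1) × 3727 MeV = 3.9053 × 3727 MeV = 14600 MeV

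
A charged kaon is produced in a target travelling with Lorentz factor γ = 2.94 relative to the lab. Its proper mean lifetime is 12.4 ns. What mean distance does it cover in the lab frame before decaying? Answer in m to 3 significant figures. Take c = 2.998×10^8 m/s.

β = √(1 − 1/γ²) = √(1 − 1/2.94²) = 0.94038
Dilated lifetime: Δt = γτ₀ = 2.94 × 12.4 ns = 36.456 ns
d = vΔt = 0.94038c × 36.456 ns = 2.8192×10^8 m/s × 3.6456×10^-8 s = 10.3 m

d ≈ 10.3 m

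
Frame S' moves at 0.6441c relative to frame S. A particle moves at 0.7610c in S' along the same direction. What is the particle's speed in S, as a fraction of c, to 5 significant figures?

Relativistic velocity addition: u = (u' + v)/(1 + u'v/c²)
= (0.7610 + 0.6441)/(1 + 0.7610×0.6441) = 1.4051/1.490160 = 0.94292

u ≈ 0.94292c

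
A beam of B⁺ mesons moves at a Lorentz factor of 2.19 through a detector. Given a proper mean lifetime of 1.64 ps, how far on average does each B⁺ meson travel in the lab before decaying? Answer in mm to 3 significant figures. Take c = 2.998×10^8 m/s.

d ≈ 0.958 mm

β = √(1 − 1/γ²) = √(1 − 1/2.19²) = 0.88966
Dilated lifetime: Δt = γτ₀ = 2.19 × 1.64 ps = 3.5916 ps
d = vΔt = 0.88966c × 3.5916 ps = 2.6672×10^8 m/s × 3.5916×10^-12 s = 0.958 mm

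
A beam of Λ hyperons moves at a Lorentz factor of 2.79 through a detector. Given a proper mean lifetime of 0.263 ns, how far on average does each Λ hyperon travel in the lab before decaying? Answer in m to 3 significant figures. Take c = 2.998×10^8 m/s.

d ≈ 0.205 m

β = √(1 − 1/γ²) = √(1 − 1/2.79²) = 0.93356
Dilated lifetime: Δt = γτ₀ = 2.79 × 0.263 ns = 0.73377 ns
d = vΔt = 0.93356c × 0.73377 ns = 2.7988×10^8 m/s × 7.3377×10^-10 s = 0.205 m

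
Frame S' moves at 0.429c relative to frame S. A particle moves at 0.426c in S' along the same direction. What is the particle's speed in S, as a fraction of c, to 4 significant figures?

Relativistic velocity addition: u = (u' + v)/(1 + u'v/c²)
= (0.426 + 0.429)/(1 + 0.426×0.429) = 0.8550/1.18275 = 0.7229

u ≈ 0.7229c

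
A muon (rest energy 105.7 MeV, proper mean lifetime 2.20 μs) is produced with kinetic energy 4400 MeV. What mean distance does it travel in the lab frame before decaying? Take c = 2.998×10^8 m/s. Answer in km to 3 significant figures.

d ≈ 28.1 km

γ = 1 + K/(m₀c²) = 1 + 4400/105.7 = 42.627
β = √(1 − 1/γ²) = 0.99972
Dilated lifetime: γτ₀ = 42.627 × 2.20 μs = 93.780 μs
d = βc·γτ₀ = 0.99972 × (2.998×10^8 m/s) × 9.3780×10^-5 s = 28.1 km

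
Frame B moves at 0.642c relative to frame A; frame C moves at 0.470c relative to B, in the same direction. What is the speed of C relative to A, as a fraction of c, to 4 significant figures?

u ≈ 0.8542c

Compose boost 2: (0.470 + 0.642)/(1 + 0.470×0.642) = 1.112/1.30174 = 0.8542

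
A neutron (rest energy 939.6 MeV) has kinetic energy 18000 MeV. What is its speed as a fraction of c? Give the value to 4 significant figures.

β ≈ 0.9988

γ = 1 + K/(m₀c²) = 1 + 18000/939.6 = 20.1571
β = √(1 − 1/γ²) = 0.9988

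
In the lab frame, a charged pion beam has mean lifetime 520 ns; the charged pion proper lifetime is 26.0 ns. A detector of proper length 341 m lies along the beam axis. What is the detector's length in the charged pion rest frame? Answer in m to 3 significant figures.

L ≈ 17.1 m

Time dilation ⇒ γ = Δt/τ₀ = 520/26.0 = 20.000
Length contraction: L = L₀/γ = 341/20.000 = 17.1 m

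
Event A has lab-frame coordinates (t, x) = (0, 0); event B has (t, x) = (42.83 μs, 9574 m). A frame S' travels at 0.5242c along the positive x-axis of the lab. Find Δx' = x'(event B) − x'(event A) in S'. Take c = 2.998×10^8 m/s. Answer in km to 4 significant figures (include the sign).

γ = 1/√(1 − 0.5242²) = 1.17427
Δx' = γ(Δx − vΔt) = 1.17427 × (9574 m − 0.5242×(2.998×10^8 m/s)×42.83×10^-6 s)
= 1.17427 × (2843.04 m) = 3.338 km

Δx' ≈ 3.338 km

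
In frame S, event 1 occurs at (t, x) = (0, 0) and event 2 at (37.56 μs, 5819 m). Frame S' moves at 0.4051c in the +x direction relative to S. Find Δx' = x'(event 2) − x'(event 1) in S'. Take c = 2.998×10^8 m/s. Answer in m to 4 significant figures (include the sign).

γ = 1/√(1 − 0.4051²) = 1.09377
Δx' = γ(Δx − vΔt) = 1.09377 × (5819 m − 0.4051×(2.998×10^8 m/s)×37.56×10^-6 s)
= 1.09377 × (1257.38 m) = 1375 m

Δx' ≈ 1375 m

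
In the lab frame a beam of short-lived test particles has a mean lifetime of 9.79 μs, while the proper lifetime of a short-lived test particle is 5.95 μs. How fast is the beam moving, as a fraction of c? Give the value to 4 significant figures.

γ = Δt/τ₀ = 9.79/5.95 = 1.64538
β = √(1 − 1/γ²) = √(1 − 1/1.64538²) = 0.7941

β ≈ 0.7941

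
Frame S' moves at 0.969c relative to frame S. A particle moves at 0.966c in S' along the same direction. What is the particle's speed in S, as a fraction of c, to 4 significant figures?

Relativistic velocity addition: u = (u' + v)/(1 + u'v/c²)
= (0.966 + 0.969)/(1 + 0.966×0.969) = 1.935/1.93605 = 0.9995

u ≈ 0.9995c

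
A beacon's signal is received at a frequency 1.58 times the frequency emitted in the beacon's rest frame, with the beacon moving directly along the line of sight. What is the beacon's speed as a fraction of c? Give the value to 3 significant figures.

β ≈ 0.428

f_obs/f_src = √((1+β)/(1−β)) = 1.58  ⇒  (1+β)/(1−β) = 2.4964
β = |1 − D²|/(1 + D²) = |1 − 2.4964|/(1 + 2.4964) = 0.428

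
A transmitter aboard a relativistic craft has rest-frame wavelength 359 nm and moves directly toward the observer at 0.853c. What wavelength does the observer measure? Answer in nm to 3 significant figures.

Relativistic Doppler: λ_obs = λ_src √((1−β)/(1+β))
= 359 × √(0.14700/1.8530) = 359 × 0.28166 = 101 nm

λ_obs ≈ 101 nm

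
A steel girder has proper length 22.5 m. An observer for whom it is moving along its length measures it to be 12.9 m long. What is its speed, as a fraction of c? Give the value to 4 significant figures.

β ≈ 0.8193

γ = L₀/L = 22.5/12.9 = 1.74419
β = √(1 − 1/γ²) = 0.8193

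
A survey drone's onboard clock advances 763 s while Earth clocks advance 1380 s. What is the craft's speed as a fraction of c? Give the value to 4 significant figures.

γ = Δt/τ₀ = 1380/763 = 1.80865
β = √(1 − 1/γ²) = √(1 − 1/1.80865²) = 0.8332

β ≈ 0.8332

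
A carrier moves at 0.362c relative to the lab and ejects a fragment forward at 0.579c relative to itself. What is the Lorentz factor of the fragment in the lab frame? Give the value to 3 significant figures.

u_lab = (0.579 + 0.362)/(1 + 0.579×0.362) = 0.9410/1.20960 = 0.777944
γ = 1/√(1 − 0.777944²) = 1.59

γ ≈ 1.59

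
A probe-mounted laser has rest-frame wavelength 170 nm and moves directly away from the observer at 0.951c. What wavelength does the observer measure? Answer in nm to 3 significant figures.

λ_obs ≈ 1070 nm

Relativistic Doppler: λ_obs = λ_src √((1+β)/(1−β))
= 170 × √(1.9510/0.049000) = 170 × 6.3100 = 1070 nm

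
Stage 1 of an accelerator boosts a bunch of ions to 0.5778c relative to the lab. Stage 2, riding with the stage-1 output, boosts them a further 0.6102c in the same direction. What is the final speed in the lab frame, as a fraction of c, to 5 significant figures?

u ≈ 0.87833c

Compose boost 2: (0.6102 + 0.5778)/(1 + 0.6102×0.5778) = 1.1880/1.352574 = 0.87833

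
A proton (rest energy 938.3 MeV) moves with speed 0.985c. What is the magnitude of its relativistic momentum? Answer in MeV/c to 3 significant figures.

γ = 1/√(1 − 0.985²) = 5.7953
p = γβm₀c = 5.7953 × 0.985 × 938.3 MeV/c = 5360 MeV/c

p ≈ 5360 MeV/c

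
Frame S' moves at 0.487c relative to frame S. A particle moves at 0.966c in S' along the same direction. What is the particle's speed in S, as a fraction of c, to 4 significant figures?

Relativistic velocity addition: u = (u' + v)/(1 + u'v/c²)
= (0.966 + 0.487)/(1 + 0.966×0.487) = 1.453/1.47044 = 0.9881

u ≈ 0.9881c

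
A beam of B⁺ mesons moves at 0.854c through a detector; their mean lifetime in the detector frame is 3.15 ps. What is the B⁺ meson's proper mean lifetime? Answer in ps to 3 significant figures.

τ₀ ≈ 1.64 ps

γ = 1/√(1 − 0.854²) = 1.9221
Proper time: τ₀ = Δt/γ = 3.15/1.9221 = 1.64 ps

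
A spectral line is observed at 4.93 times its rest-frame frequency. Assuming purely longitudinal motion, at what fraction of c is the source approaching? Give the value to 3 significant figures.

f_obs/f_src = √((1+β)/(1−β)) = 4.93  ⇒  (1+β)/(1−β) = 24.305
β = |1 − D²|/(1 + D²) = |1 − 24.305|/(1 + 24.305) = 0.921

β ≈ 0.921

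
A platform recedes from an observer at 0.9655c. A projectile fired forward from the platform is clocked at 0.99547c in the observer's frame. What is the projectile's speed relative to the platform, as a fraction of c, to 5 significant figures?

u' ≈ 0.77096c

Inverse velocity addition: u' = (u − v)/(1 − uv/c²)
= (0.99547 − 0.9655)/(1 − 0.99547×0.9655) = 0.029970/0.03887372 = 0.77096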